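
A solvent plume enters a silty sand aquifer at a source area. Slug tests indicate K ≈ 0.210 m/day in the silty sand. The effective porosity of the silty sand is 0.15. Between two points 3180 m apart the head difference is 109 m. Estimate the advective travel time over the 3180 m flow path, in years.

181

Hydraulic gradient i = Δh / L = 109 / 3180 = 0.03428.
Darcy flux q = K · i = 0.2100 × 0.03428 = 0.007198 m/day.
Seepage velocity v = q / n_e = 0.007198 / 0.15 = 0.04799 m/day.
Travel time t = L / v = 3180 / 0.04799 = 66267 days = 181.4 years.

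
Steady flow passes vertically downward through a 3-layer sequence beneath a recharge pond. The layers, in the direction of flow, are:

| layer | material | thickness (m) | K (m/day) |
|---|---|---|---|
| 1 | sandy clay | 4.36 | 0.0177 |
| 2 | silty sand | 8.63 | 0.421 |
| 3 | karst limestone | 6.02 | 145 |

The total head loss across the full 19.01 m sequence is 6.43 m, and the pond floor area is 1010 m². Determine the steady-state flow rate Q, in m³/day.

Flow is perpendicular to layering, so the layers act in series and the equivalent K is the thickness-weighted harmonic mean.
Total thickness L = 4.36 + 8.63 + 6.02 = 19.01 m.
Σ(b_i/K_i) = 4.36/0.0177 + 8.63/0.421 + 6.02/145 = 266.9 d.
K_eq = L / Σ(b_i/K_i) = 19.01 / 266.9 = 0.07123 m/day.
Q = K_eq · A · (Δh/L) = 0.07123 × 1010 × (6.43/19.01) = 24.34 m³/day.

24.3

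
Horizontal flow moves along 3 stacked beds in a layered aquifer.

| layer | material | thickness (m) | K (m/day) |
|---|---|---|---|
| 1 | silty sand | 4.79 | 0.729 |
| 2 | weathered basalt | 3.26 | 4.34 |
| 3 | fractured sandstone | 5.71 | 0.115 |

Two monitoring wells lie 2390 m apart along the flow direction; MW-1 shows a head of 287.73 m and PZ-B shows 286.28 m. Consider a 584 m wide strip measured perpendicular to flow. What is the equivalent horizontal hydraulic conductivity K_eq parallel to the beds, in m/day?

1.33

Flow is parallel to layering, so each bed carries its own Darcy discharge and the transmissivities add.
Σ(K_i·b_i) = 0.729×4.79 + 4.34×3.26 + 0.115×5.71 = 18.30 m²/day.
Total thickness b = 13.76 m, so K_eq = Σ(K_i·b_i)/b = 1.330 m/day.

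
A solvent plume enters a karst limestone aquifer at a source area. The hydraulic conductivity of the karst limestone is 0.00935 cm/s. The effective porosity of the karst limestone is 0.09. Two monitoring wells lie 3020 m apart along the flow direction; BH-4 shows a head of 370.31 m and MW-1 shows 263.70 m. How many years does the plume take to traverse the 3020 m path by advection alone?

Convert K: 0.00935 cm/s × 864 = 8.078 m/day.
Hydraulic gradient i = (370.31 − 263.70) / 3020 = 106.61 / 3020 = 0.03530.
Darcy flux q = K · i = 8.078 × 0.03530 = 0.2852 m/day.
Seepage velocity v = q / n_e = 0.2852 / 0.09 = 3.169 m/day.
Travel time t = L / v = 3020 / 3.169 = 953.1 days = 2.609 years.

2.61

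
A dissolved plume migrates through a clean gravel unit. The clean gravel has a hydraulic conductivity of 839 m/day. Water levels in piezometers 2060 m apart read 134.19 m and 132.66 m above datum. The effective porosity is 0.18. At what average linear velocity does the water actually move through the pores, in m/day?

3.46

Hydraulic gradient i = (134.19 − 132.66) / 2060 = 1.53 / 2060 = 0.0007427.
Darcy flux q = K · i = 839.0 × 0.0007427 = 0.6231 m/day.
Seepage velocity v = q / n_e = 0.6231 / 0.18 = 3.462 m/day.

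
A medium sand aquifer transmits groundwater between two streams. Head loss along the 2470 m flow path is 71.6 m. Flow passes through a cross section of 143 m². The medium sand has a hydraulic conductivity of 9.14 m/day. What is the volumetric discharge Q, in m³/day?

Hydraulic gradient i = Δh / L = 71.6 / 2470 = 0.02899.
Darcy's law: Q = K · A · i = 9.140 × 143.0 × 0.02899 = 37.89 m³/day.

37.9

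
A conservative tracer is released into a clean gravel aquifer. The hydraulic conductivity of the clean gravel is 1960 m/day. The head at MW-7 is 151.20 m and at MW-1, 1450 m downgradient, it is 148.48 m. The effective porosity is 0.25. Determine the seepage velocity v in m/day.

14.7

Hydraulic gradient i = (151.20 − 148.48) / 1450 = 2.72 / 1450 = 0.001876.
Darcy flux q = K · i = 1960 × 0.001876 = 3.677 m/day.
Seepage velocity v = q / n_e = 3.677 / 0.25 = 14.71 m/day.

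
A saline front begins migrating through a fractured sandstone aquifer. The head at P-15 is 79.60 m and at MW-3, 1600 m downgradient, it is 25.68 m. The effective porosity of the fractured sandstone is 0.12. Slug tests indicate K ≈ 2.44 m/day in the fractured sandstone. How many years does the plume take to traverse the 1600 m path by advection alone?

6.39

Hydraulic gradient i = (79.60 − 25.68) / 1600 = 53.92 / 1600 = 0.03370.
Darcy flux q = K · i = 2.440 × 0.03370 = 0.08223 m/day.
Seepage velocity v = q / n_e = 0.08223 / 0.12 = 0.6852 m/day.
Travel time t = L / v = 1600 / 0.6852 = 2335 days = 6.393 years.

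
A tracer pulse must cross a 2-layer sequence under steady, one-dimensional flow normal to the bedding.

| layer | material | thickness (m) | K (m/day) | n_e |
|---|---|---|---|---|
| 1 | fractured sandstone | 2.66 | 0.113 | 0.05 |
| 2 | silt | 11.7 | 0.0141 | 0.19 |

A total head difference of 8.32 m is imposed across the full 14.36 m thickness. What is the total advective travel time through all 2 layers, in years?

With flow normal to the layers, continuity requires the same specific discharge q through every layer.
Σ(b_i/K_i) = 2.66/0.113 + 11.7/0.0141 = 853.3 d.
q = Δh / Σ(b_i/K_i) = 8.32 / 853.3 = 0.009750 m/day.
In each layer the seepage velocity is v_i = q/n_i, so the layer transit time is t_i = b_i·n_i / q:
  layer 1 (fractured sandstone): t_1 = 2.66 × 0.05 / 0.009750 = 13.64 d
  layer 2 (silt): t_2 = 11.7 × 0.19 / 0.009750 = 228.0 d
Total t = Σ t_i = 241.6 days = 0.6616 years.

0.662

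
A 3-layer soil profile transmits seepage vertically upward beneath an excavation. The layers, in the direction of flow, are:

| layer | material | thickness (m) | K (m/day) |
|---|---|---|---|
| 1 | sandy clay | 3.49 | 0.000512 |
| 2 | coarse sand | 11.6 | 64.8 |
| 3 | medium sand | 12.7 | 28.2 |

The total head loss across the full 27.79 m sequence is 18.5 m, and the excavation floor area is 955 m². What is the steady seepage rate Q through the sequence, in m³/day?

2.59

Flow is perpendicular to layering, so the layers act in series and the equivalent K is the thickness-weighted harmonic mean.
Total thickness L = 3.49 + 11.6 + 12.7 = 27.79 m.
Σ(b_i/K_i) = 3.49/0.000512 + 11.6/64.8 + 12.7/28.2 = 6817 d.
K_eq = L / Σ(b_i/K_i) = 27.79 / 6817 = 0.004077 m/day.
Q = K_eq · A · (Δh/L) = 0.004077 × 955 × (18.5/27.79) = 2.592 m³/day.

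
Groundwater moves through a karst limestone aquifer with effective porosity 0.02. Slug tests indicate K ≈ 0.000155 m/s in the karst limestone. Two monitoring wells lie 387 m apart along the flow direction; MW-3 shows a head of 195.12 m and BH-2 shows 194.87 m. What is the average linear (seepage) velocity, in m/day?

Convert K: 0.000155 m/s × 86400 = 13.39 m/day.
Hydraulic gradient i = (195.12 − 194.87) / 387 = 0.25 / 387 = 0.0006460.
Darcy flux q = K · i = 13.39 × 0.0006460 = 0.008651 m/day.
Seepage velocity v = q / n_e = 0.008651 / 0.02 = 0.4326 m/day.

0.433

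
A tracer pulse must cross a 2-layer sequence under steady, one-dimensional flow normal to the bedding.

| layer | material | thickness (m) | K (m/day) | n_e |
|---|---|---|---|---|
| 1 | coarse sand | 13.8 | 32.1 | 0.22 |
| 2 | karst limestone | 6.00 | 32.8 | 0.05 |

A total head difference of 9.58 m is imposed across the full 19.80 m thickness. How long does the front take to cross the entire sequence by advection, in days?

With flow normal to the layers, continuity requires the same specific discharge q through every layer.
Σ(b_i/K_i) = 13.8/32.1 + 6.00/32.8 = 0.6128 d.
q = Δh / Σ(b_i/K_i) = 9.58 / 0.6128 = 15.63 m/day.
In each layer the seepage velocity is v_i = q/n_i, so the layer transit time is t_i = b_i·n_i / q:
  layer 1 (coarse sand): t_1 = 13.8 × 0.22 / 15.63 = 0.1942 d
  layer 2 (karst limestone): t_2 = 6.00 × 0.05 / 15.63 = 0.01919 d
Total t = Σ t_i = 0.2134 days.

0.213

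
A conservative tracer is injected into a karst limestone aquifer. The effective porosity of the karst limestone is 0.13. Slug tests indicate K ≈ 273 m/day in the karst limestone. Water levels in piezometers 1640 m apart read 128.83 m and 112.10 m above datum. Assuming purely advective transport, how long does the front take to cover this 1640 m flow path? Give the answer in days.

Hydraulic gradient i = (128.83 − 112.10) / 1640 = 16.73 / 1640 = 0.01020.
Darcy flux q = K · i = 273.0 × 0.01020 = 2.785 m/day.
Seepage velocity v = q / n_e = 2.785 / 0.13 = 21.42 m/day.
Travel time t = L / v = 1640 / 21.42 = 76.55 days.

76.6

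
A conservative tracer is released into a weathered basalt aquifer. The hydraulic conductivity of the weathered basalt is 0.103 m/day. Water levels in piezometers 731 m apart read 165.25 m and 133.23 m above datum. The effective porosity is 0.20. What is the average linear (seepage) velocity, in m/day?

Hydraulic gradient i = (165.25 − 133.23) / 731 = 32.02 / 731 = 0.04380.
Darcy flux q = K · i = 0.1030 × 0.04380 = 0.004512 m/day.
Seepage velocity v = q / n_e = 0.004512 / 0.20 = 0.02256 m/day.

0.0226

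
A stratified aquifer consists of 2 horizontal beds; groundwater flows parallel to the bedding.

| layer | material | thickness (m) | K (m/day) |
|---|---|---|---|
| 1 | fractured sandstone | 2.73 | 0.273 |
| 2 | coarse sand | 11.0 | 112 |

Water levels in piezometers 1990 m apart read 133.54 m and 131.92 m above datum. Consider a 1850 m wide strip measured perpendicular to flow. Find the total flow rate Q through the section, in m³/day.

Flow is parallel to layering, so each bed carries its own Darcy discharge and the transmissivities add.
Σ(K_i·b_i) = 0.273×2.73 + 112×11.0 = 1233 m²/day.
Hydraulic gradient i = (133.54 − 131.92) / 1990 = 1.62 / 1990 = 0.0008141.
Q = Σ(K_i·b_i) · W · i = 1233 × 1850 × 0.0008141 = 1857 m³/day.

1860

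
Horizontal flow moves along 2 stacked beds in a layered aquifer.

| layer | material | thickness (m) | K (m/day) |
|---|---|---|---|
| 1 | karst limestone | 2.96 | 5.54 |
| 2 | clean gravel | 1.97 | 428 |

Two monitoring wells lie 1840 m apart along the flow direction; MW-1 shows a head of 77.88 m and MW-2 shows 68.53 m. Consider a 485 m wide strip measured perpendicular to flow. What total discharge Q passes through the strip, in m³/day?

Flow is parallel to layering, so each bed carries its own Darcy discharge and the transmissivities add.
Σ(K_i·b_i) = 5.54×2.96 + 428×1.97 = 859.6 m²/day.
Hydraulic gradient i = (77.88 − 68.53) / 1840 = 9.35 / 1840 = 0.005082.
Q = Σ(K_i·b_i) · W · i = 859.6 × 485 × 0.005082 = 2118 m³/day.

2120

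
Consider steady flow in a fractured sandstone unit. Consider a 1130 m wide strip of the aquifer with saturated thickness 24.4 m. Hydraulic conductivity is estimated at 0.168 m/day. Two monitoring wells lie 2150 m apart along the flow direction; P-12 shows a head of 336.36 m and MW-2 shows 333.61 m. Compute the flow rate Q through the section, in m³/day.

Cross-sectional area A = 1130 × 24.4 = 27572 m².
Hydraulic gradient i = (336.36 − 333.61) / 2150 = 2.75 / 2150 = 0.001279.
Darcy's law: Q = K · A · i = 0.1680 × 27572 × 0.001279 = 5.925 m³/day.

5.92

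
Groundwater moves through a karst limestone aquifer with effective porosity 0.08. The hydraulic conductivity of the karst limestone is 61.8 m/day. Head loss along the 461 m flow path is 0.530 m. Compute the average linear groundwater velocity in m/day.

Hydraulic gradient i = Δh / L = 0.530 / 461 = 0.001150.
Darcy flux q = K · i = 61.80 × 0.001150 = 0.07105 m/day.
Seepage velocity v = q / n_e = 0.07105 / 0.08 = 0.8881 m/day.

0.888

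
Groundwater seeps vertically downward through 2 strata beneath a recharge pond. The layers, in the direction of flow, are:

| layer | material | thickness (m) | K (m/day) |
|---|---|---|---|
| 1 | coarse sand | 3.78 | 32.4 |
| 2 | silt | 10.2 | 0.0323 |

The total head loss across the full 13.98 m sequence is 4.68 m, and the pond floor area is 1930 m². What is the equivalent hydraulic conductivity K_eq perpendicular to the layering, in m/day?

Flow is perpendicular to layering, so the layers act in series and the equivalent K is the thickness-weighted harmonic mean.
Total thickness L = 3.78 + 10.2 = 13.98 m.
Σ(b_i/K_i) = 3.78/32.4 + 10.2/0.0323 = 315.9 d.
K_eq = L / Σ(b_i/K_i) = 13.98 / 315.9 = 0.04425 m/day.

0.0443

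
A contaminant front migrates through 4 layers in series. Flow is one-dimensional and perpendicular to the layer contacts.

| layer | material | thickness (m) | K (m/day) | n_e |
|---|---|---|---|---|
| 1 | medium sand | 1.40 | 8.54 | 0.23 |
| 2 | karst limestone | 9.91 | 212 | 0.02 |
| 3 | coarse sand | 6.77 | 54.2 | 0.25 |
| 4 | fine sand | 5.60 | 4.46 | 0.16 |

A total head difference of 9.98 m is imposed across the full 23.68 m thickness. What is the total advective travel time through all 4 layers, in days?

0.496

With flow normal to the layers, continuity requires the same specific discharge q through every layer.
Σ(b_i/K_i) = 1.40/8.54 + 9.91/212 + 6.77/54.2 + 5.60/4.46 = 1.591 d.
q = Δh / Σ(b_i/K_i) = 9.98 / 1.591 = 6.272 m/day.
In each layer the seepage velocity is v_i = q/n_i, so the layer transit time is t_i = b_i·n_i / q:
  layer 1 (medium sand): t_1 = 1.40 × 0.23 / 6.272 = 0.05134 d
  layer 2 (karst limestone): t_2 = 9.91 × 0.02 / 6.272 = 0.03160 d
  layer 3 (coarse sand): t_3 = 6.77 × 0.25 / 6.272 = 0.2698 d
  layer 4 (fine sand): t_4 = 5.60 × 0.16 / 6.272 = 0.1429 d
Total t = Σ t_i = 0.4956 days.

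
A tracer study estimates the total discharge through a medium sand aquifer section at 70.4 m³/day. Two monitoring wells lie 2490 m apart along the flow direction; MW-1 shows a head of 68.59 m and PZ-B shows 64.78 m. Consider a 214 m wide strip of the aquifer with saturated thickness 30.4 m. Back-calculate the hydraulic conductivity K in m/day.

7.07

Cross-sectional area A = 214 × 30.4 = 6506 m².
Hydraulic gradient i = (68.59 − 64.78) / 2490 = 3.81 / 2490 = 0.001530.
From Q = K·A·i, K = Q / (A·i) = 70.4 / (6506 × 0.001530) = 7.072 m/day.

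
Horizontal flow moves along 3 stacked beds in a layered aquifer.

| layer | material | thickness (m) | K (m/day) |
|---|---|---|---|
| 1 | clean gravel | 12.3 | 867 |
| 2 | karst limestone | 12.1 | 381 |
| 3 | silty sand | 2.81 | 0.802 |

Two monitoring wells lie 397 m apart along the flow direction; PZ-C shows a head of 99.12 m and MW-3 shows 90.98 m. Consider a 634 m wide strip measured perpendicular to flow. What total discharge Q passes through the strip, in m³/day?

Flow is parallel to layering, so each bed carries its own Darcy discharge and the transmissivities add.
Σ(K_i·b_i) = 867×12.3 + 381×12.1 + 0.802×2.81 = 15276 m²/day.
Hydraulic gradient i = (99.12 − 90.98) / 397 = 8.14 / 397 = 0.02050.
Q = Σ(K_i·b_i) · W · i = 15276 × 634 × 0.02050 = 1.986e+05 m³/day.

199000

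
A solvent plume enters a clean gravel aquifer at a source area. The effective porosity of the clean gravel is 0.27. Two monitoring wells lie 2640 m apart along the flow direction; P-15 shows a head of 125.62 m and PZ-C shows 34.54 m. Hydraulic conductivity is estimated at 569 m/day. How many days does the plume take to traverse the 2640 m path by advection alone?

36.3

Hydraulic gradient i = (125.62 − 34.54) / 2640 = 91.08 / 2640 = 0.03450.
Darcy flux q = K · i = 569.0 × 0.03450 = 19.63 m/day.
Seepage velocity v = q / n_e = 19.63 / 0.27 = 72.71 m/day.
Travel time t = L / v = 2640 / 72.71 = 36.31 days.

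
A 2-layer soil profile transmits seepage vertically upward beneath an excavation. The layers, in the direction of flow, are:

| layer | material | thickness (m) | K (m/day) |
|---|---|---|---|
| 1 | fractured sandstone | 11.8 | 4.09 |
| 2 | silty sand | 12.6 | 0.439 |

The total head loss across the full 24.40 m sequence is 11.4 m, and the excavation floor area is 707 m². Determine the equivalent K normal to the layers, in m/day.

Flow is perpendicular to layering, so the layers act in series and the equivalent K is the thickness-weighted harmonic mean.
Total thickness L = 11.8 + 12.6 = 24.40 m.
Σ(b_i/K_i) = 11.8/4.09 + 12.6/0.439 = 31.59 d.
K_eq = L / Σ(b_i/K_i) = 24.40 / 31.59 = 0.7725 m/day.

0.772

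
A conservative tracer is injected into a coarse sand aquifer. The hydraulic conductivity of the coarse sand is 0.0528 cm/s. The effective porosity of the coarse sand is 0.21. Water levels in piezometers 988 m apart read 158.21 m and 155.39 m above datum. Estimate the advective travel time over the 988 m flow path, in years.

4.36

Convert K: 0.0528 cm/s × 864 = 45.62 m/day.
Hydraulic gradient i = (158.21 − 155.39) / 988 = 2.82 / 988 = 0.002854.
Darcy flux q = K · i = 45.62 × 0.002854 = 0.1302 m/day.
Seepage velocity v = q / n_e = 0.1302 / 0.21 = 0.6200 m/day.
Travel time t = L / v = 988 / 0.6200 = 1593 days = 4.363 years.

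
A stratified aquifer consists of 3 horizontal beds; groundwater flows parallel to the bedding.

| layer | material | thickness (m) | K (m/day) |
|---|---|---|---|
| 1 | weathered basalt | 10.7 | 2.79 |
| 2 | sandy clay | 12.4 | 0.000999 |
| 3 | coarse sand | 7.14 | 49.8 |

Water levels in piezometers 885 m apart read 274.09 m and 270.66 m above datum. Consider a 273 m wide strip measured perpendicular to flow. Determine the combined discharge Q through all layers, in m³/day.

Flow is parallel to layering, so each bed carries its own Darcy discharge and the transmissivities add.
Σ(K_i·b_i) = 2.79×10.7 + 0.000999×12.4 + 49.8×7.14 = 385.4 m²/day.
Hydraulic gradient i = (274.09 − 270.66) / 885 = 3.43 / 885 = 0.003876.
Q = Σ(K_i·b_i) · W · i = 385.4 × 273 × 0.003876 = 407.8 m³/day.

408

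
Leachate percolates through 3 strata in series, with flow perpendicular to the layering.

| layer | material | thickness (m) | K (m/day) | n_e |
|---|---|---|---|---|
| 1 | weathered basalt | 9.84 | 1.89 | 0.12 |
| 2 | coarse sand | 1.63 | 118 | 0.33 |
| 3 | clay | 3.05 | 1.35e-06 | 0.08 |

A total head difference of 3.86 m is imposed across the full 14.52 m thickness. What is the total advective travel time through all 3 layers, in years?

3150

With flow normal to the layers, continuity requires the same specific discharge q through every layer.
Σ(b_i/K_i) = 9.84/1.89 + 1.63/118 + 3.05/1.35e-06 = 2.259e+06 d.
q = Δh / Σ(b_i/K_i) = 3.86 / 2.259e+06 = 1.709e-06 m/day.
In each layer the seepage velocity is v_i = q/n_i, so the layer transit time is t_i = b_i·n_i / q:
  layer 1 (weathered basalt): t_1 = 9.84 × 0.12 / 1.709e-06 = 6.911e+05 d
  layer 2 (coarse sand): t_2 = 1.63 × 0.33 / 1.709e-06 = 3.148e+05 d
  layer 3 (clay): t_3 = 3.05 × 0.08 / 1.709e-06 = 1.428e+05 d
Total t = Σ t_i = 1.149e+06 days = 3145 years.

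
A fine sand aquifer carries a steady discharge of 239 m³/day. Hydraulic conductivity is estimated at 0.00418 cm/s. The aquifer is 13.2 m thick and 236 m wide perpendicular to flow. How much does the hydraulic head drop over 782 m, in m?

16.6

Convert K: 0.00418 cm/s × 864 = 3.612 m/day.
Cross-sectional area A = 236 × 13.2 = 3115 m².
From Q = K·A·i, i = Q / (K·A) = 239 / (3.612 × 3115) = 0.02124.
Head loss Δh = i · L = 0.02124 × 782 = 16.61 m.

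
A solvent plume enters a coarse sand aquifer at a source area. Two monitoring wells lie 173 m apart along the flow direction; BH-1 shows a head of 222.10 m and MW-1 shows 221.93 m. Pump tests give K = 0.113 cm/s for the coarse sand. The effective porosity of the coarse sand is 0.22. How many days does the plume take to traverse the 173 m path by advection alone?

Convert K: 0.113 cm/s × 864 = 97.63 m/day.
Hydraulic gradient i = (222.10 − 221.93) / 173 = 0.17 / 173 = 0.0009827.
Darcy flux q = K · i = 97.63 × 0.0009827 = 0.09594 m/day.
Seepage velocity v = q / n_e = 0.09594 / 0.22 = 0.4361 m/day.
Travel time t = L / v = 173 / 0.4361 = 396.7 days.

397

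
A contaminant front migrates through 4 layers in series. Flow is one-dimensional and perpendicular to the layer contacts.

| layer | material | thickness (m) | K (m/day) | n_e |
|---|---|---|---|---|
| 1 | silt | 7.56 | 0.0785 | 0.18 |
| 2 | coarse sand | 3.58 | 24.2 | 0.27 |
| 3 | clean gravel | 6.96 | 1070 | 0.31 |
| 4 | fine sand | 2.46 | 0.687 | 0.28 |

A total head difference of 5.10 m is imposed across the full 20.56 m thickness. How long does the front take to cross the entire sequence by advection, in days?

101

With flow normal to the layers, continuity requires the same specific discharge q through every layer.
Σ(b_i/K_i) = 7.56/0.0785 + 3.58/24.2 + 6.96/1070 + 2.46/0.687 = 100.0 d.
q = Δh / Σ(b_i/K_i) = 5.10 / 100.0 = 0.05098 m/day.
In each layer the seepage velocity is v_i = q/n_i, so the layer transit time is t_i = b_i·n_i / q:
  layer 1 (silt): t_1 = 7.56 × 0.18 / 0.05098 = 26.69 d
  layer 2 (coarse sand): t_2 = 3.58 × 0.27 / 0.05098 = 18.96 d
  layer 3 (clean gravel): t_3 = 6.96 × 0.31 / 0.05098 = 42.32 d
  layer 4 (fine sand): t_4 = 2.46 × 0.28 / 0.05098 = 13.51 d
Total t = Σ t_i = 101.5 days.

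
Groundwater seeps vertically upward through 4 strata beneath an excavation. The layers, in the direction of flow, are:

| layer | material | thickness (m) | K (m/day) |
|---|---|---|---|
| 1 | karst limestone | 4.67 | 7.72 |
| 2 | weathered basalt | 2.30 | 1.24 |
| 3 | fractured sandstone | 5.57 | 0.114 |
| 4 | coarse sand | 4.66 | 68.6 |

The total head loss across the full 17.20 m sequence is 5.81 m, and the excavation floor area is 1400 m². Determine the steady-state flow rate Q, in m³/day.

158

Flow is perpendicular to layering, so the layers act in series and the equivalent K is the thickness-weighted harmonic mean.
Total thickness L = 4.67 + 2.30 + 5.57 + 4.66 = 17.20 m.
Σ(b_i/K_i) = 4.67/7.72 + 2.30/1.24 + 5.57/0.114 + 4.66/68.6 = 51.39 d.
K_eq = L / Σ(b_i/K_i) = 17.20 / 51.39 = 0.3347 m/day.
Q = K_eq · A · (Δh/L) = 0.3347 × 1400 × (5.81/17.20) = 158.3 m³/day.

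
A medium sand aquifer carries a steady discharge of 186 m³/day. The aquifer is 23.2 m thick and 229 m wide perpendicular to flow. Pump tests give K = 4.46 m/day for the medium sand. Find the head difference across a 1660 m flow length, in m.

13.0

Cross-sectional area A = 229 × 23.2 = 5313 m².
From Q = K·A·i, i = Q / (K·A) = 186 / (4.460 × 5313) = 0.007850.
Head loss Δh = i · L = 0.007850 × 1660 = 13.03 m.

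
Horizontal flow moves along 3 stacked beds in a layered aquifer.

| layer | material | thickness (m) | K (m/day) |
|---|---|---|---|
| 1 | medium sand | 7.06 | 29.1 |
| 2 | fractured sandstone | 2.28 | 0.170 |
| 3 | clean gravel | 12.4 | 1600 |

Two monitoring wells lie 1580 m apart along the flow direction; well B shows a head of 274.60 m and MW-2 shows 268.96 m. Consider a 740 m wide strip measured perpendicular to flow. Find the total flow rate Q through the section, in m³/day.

Flow is parallel to layering, so each bed carries its own Darcy discharge and the transmissivities add.
Σ(K_i·b_i) = 29.1×7.06 + 0.170×2.28 + 1600×12.4 = 20046 m²/day.
Hydraulic gradient i = (274.60 − 268.96) / 1580 = 5.64 / 1580 = 0.003570.
Q = Σ(K_i·b_i) · W · i = 20046 × 740 × 0.003570 = 52951 m³/day.

53000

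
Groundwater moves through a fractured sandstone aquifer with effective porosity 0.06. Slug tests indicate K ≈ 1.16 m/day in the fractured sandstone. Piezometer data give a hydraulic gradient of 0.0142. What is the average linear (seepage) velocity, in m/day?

Hydraulic gradient i = 0.0142.
Darcy flux q = K · i = 1.160 × 0.01420 = 0.01647 m/day.
Seepage velocity v = q / n_e = 0.01647 / 0.06 = 0.2745 m/day.

0.275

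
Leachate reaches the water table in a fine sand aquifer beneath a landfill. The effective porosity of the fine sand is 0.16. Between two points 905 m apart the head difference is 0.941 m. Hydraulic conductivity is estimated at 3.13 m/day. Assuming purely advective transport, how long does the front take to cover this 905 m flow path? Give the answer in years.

Hydraulic gradient i = Δh / L = 0.941 / 905 = 0.001040.
Darcy flux q = K · i = 3.130 × 0.001040 = 0.003255 m/day.
Seepage velocity v = q / n_e = 0.003255 / 0.16 = 0.02034 m/day.
Travel time t = L / v = 905 / 0.02034 = 44492 days = 121.8 years.

122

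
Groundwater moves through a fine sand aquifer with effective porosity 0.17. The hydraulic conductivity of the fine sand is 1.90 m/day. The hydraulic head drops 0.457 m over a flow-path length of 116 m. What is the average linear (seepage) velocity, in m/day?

0.0440

Hydraulic gradient i = Δh / L = 0.457 / 116 = 0.003940.
Darcy flux q = K · i = 1.900 × 0.003940 = 0.007485 m/day.
Seepage velocity v = q / n_e = 0.007485 / 0.17 = 0.04403 m/day.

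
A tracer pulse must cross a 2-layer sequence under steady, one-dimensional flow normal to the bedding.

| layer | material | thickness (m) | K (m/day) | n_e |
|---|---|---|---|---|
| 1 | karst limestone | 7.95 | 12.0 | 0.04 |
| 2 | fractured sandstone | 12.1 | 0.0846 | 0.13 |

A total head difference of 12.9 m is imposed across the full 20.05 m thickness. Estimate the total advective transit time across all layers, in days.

21.1

With flow normal to the layers, continuity requires the same specific discharge q through every layer.
Σ(b_i/K_i) = 7.95/12.0 + 12.1/0.0846 = 143.7 d.
q = Δh / Σ(b_i/K_i) = 12.9 / 143.7 = 0.08978 m/day.
In each layer the seepage velocity is v_i = q/n_i, so the layer transit time is t_i = b_i·n_i / q:
  layer 1 (karst limestone): t_1 = 7.95 × 0.04 / 0.08978 = 3.542 d
  layer 2 (fractured sandstone): t_2 = 12.1 × 0.13 / 0.08978 = 17.52 d
Total t = Σ t_i = 21.06 days.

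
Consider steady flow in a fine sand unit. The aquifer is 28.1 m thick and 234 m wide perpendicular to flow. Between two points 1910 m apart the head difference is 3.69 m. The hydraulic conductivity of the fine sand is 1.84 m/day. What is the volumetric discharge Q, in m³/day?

23.4

Cross-sectional area A = 234 × 28.1 = 6575 m².
Hydraulic gradient i = Δh / L = 3.69 / 1910 = 0.001932.
Darcy's law: Q = K · A · i = 1.840 × 6575 × 0.001932 = 23.37 m³/day.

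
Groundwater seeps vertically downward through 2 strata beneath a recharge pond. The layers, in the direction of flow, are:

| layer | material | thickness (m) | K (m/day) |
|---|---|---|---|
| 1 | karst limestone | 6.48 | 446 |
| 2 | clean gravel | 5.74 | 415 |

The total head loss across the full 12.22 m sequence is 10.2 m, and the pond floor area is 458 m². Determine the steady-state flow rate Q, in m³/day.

165000

Flow is perpendicular to layering, so the layers act in series and the equivalent K is the thickness-weighted harmonic mean.
Total thickness L = 6.48 + 5.74 = 12.22 m.
Σ(b_i/K_i) = 6.48/446 + 5.74/415 = 0.02836 d.
K_eq = L / Σ(b_i/K_i) = 12.22 / 0.02836 = 430.9 m/day.
Q = K_eq · A · (Δh/L) = 430.9 × 458 × (10.2/12.22) = 1.647e+05 m³/day.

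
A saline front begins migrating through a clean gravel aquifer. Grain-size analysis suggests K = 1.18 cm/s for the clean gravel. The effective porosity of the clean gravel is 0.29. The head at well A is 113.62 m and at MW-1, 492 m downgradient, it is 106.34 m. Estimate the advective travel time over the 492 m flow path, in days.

Convert K: 1.18 cm/s × 864 = 1020 m/day.
Hydraulic gradient i = (113.62 − 106.34) / 492 = 7.28 / 492 = 0.01480.
Darcy flux q = K · i = 1020 × 0.01480 = 15.09 m/day.
Seepage velocity v = q / n_e = 15.09 / 0.29 = 52.02 m/day.
Travel time t = L / v = 492 / 52.02 = 9.458 days.

9.46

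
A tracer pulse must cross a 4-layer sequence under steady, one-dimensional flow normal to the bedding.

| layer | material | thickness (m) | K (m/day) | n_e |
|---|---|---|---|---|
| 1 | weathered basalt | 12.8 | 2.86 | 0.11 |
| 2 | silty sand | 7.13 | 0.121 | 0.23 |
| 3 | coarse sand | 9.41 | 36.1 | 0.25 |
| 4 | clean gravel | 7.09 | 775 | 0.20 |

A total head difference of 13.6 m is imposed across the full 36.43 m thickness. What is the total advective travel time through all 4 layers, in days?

31.9

With flow normal to the layers, continuity requires the same specific discharge q through every layer.
Σ(b_i/K_i) = 12.8/2.86 + 7.13/0.121 + 9.41/36.1 + 7.09/775 = 63.67 d.
q = Δh / Σ(b_i/K_i) = 13.6 / 63.67 = 0.2136 m/day.
In each layer the seepage velocity is v_i = q/n_i, so the layer transit time is t_i = b_i·n_i / q:
  layer 1 (weathered basalt): t_1 = 12.8 × 0.11 / 0.2136 = 6.592 d
  layer 2 (silty sand): t_2 = 7.13 × 0.23 / 0.2136 = 7.678 d
  layer 3 (coarse sand): t_3 = 9.41 × 0.25 / 0.2136 = 11.01 d
  layer 4 (clean gravel): t_4 = 7.09 × 0.20 / 0.2136 = 6.639 d
Total t = Σ t_i = 31.92 days.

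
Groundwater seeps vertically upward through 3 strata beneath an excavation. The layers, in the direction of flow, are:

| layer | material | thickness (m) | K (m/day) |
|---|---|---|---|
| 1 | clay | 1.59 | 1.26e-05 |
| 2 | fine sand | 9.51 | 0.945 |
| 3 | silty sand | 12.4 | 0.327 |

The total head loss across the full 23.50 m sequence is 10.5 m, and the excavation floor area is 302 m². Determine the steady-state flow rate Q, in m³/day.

Flow is perpendicular to layering, so the layers act in series and the equivalent K is the thickness-weighted harmonic mean.
Total thickness L = 1.59 + 9.51 + 12.4 = 23.50 m.
Σ(b_i/K_i) = 1.59/1.26e-05 + 9.51/0.945 + 12.4/0.327 = 1.262e+05 d.
K_eq = L / Σ(b_i/K_i) = 23.50 / 1.262e+05 = 0.0001862 m/day.
Q = K_eq · A · (Δh/L) = 0.0001862 × 302 × (10.5/23.50) = 0.02512 m³/day.

0.0251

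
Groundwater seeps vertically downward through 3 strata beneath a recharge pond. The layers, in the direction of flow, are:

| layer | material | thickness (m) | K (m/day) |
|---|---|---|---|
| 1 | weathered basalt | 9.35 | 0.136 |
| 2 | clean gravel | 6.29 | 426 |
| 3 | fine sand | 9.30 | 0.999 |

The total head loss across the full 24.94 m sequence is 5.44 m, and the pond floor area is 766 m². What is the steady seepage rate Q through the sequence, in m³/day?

53.4

Flow is perpendicular to layering, so the layers act in series and the equivalent K is the thickness-weighted harmonic mean.
Total thickness L = 9.35 + 6.29 + 9.30 = 24.94 m.
Σ(b_i/K_i) = 9.35/0.136 + 6.29/426 + 9.30/0.999 = 78.07 d.
K_eq = L / Σ(b_i/K_i) = 24.94 / 78.07 = 0.3194 m/day.
Q = K_eq · A · (Δh/L) = 0.3194 × 766 × (5.44/24.94) = 53.37 m³/day.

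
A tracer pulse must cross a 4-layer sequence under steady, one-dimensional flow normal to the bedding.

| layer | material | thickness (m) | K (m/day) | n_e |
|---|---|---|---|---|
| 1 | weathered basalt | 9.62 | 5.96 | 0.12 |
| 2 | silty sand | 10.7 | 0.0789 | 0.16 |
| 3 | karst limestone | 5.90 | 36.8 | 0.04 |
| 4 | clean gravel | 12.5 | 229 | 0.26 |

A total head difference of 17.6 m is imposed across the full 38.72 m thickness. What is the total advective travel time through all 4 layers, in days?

With flow normal to the layers, continuity requires the same specific discharge q through every layer.
Σ(b_i/K_i) = 9.62/5.96 + 10.7/0.0789 + 5.90/36.8 + 12.5/229 = 137.4 d.
q = Δh / Σ(b_i/K_i) = 17.6 / 137.4 = 0.1281 m/day.
In each layer the seepage velocity is v_i = q/n_i, so the layer transit time is t_i = b_i·n_i / q:
  layer 1 (weathered basalt): t_1 = 9.62 × 0.12 / 0.1281 = 9.015 d
  layer 2 (silty sand): t_2 = 10.7 × 0.16 / 0.1281 = 13.37 d
  layer 3 (karst limestone): t_3 = 5.90 × 0.04 / 0.1281 = 1.843 d
  layer 4 (clean gravel): t_4 = 12.5 × 0.26 / 0.1281 = 25.38 d
Total t = Σ t_i = 49.61 days.

49.6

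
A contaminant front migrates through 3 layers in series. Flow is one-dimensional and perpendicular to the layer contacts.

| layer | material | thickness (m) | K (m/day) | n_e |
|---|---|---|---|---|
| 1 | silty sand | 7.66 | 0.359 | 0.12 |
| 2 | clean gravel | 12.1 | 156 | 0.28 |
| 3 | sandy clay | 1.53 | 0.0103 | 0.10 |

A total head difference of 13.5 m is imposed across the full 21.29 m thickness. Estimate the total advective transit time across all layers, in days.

56.2

With flow normal to the layers, continuity requires the same specific discharge q through every layer.
Σ(b_i/K_i) = 7.66/0.359 + 12.1/156 + 1.53/0.0103 = 170.0 d.
q = Δh / Σ(b_i/K_i) = 13.5 / 170.0 = 0.07943 m/day.
In each layer the seepage velocity is v_i = q/n_i, so the layer transit time is t_i = b_i·n_i / q:
  layer 1 (silty sand): t_1 = 7.66 × 0.12 / 0.07943 = 11.57 d
  layer 2 (clean gravel): t_2 = 12.1 × 0.28 / 0.07943 = 42.65 d
  layer 3 (sandy clay): t_3 = 1.53 × 0.10 / 0.07943 = 1.926 d
Total t = Σ t_i = 56.15 days.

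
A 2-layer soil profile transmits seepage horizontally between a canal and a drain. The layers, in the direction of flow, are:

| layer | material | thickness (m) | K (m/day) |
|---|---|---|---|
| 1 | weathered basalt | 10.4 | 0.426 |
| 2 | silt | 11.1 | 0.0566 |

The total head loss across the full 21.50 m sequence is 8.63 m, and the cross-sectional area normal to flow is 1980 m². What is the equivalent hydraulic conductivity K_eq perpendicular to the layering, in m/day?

0.0975

Flow is perpendicular to layering, so the layers act in series and the equivalent K is the thickness-weighted harmonic mean.
Total thickness L = 10.4 + 11.1 = 21.50 m.
Σ(b_i/K_i) = 10.4/0.426 + 11.1/0.0566 = 220.5 d.
K_eq = L / Σ(b_i/K_i) = 21.50 / 220.5 = 0.09749 m/day.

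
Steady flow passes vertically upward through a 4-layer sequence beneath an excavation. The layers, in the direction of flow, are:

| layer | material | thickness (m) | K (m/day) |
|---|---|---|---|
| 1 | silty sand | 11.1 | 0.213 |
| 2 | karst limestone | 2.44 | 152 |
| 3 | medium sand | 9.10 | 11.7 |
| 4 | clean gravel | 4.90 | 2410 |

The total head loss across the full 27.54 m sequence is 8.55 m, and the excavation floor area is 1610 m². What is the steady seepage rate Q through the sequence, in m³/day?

Flow is perpendicular to layering, so the layers act in series and the equivalent K is the thickness-weighted harmonic mean.
Total thickness L = 11.1 + 2.44 + 9.10 + 4.90 = 27.54 m.
Σ(b_i/K_i) = 11.1/0.213 + 2.44/152 + 9.10/11.7 + 4.90/2410 = 52.91 d.
K_eq = L / Σ(b_i/K_i) = 27.54 / 52.91 = 0.5205 m/day.
Q = K_eq · A · (Δh/L) = 0.5205 × 1610 × (8.55/27.54) = 260.2 m³/day.

260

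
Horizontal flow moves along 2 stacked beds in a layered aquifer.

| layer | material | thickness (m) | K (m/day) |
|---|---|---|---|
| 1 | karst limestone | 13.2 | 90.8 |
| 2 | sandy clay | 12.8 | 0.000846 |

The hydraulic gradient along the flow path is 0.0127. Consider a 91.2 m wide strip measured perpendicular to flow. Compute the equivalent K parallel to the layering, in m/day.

46.1

Flow is parallel to layering, so each bed carries its own Darcy discharge and the transmissivities add.
Σ(K_i·b_i) = 90.8×13.2 + 0.000846×12.8 = 1199 m²/day.
Total thickness b = 26.00 m, so K_eq = Σ(K_i·b_i)/b = 46.10 m/day.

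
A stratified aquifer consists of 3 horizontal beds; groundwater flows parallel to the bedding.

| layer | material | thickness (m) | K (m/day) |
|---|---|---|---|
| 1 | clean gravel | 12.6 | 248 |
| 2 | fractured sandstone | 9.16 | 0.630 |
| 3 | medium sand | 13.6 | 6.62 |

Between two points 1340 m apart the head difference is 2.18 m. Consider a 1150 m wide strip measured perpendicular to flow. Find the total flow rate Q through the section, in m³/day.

Flow is parallel to layering, so each bed carries its own Darcy discharge and the transmissivities add.
Σ(K_i·b_i) = 248×12.6 + 0.630×9.16 + 6.62×13.6 = 3221 m²/day.
Hydraulic gradient i = Δh / L = 2.18 / 1340 = 0.001627.
Q = Σ(K_i·b_i) · W · i = 3221 × 1150 × 0.001627 = 6025 m³/day.

6030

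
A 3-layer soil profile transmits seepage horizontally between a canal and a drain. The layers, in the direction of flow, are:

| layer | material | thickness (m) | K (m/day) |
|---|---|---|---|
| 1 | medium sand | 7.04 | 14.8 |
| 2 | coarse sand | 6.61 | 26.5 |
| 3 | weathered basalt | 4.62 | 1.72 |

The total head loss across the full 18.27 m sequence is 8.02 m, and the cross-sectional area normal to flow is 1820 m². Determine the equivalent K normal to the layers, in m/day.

5.36

Flow is perpendicular to layering, so the layers act in series and the equivalent K is the thickness-weighted harmonic mean.
Total thickness L = 7.04 + 6.61 + 4.62 = 18.27 m.
Σ(b_i/K_i) = 7.04/14.8 + 6.61/26.5 + 4.62/1.72 = 3.411 d.
K_eq = L / Σ(b_i/K_i) = 18.27 / 3.411 = 5.356 m/day.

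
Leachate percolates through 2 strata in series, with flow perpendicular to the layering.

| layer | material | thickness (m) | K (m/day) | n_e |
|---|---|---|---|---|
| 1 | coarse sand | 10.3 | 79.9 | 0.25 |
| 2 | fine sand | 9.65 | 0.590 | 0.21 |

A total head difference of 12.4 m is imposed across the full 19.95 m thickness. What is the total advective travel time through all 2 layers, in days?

6.12

With flow normal to the layers, continuity requires the same specific discharge q through every layer.
Σ(b_i/K_i) = 10.3/79.9 + 9.65/0.590 = 16.48 d.
q = Δh / Σ(b_i/K_i) = 12.4 / 16.48 = 0.7522 m/day.
In each layer the seepage velocity is v_i = q/n_i, so the layer transit time is t_i = b_i·n_i / q:
  layer 1 (coarse sand): t_1 = 10.3 × 0.25 / 0.7522 = 3.423 d
  layer 2 (fine sand): t_2 = 9.65 × 0.21 / 0.7522 = 2.694 d
Total t = Σ t_i = 6.117 days.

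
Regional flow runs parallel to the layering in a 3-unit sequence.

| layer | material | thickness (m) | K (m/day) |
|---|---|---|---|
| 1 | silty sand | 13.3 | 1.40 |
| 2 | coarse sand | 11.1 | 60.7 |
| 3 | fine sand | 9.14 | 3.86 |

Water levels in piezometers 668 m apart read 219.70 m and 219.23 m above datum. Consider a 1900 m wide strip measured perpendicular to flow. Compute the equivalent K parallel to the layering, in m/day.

Flow is parallel to layering, so each bed carries its own Darcy discharge and the transmissivities add.
Σ(K_i·b_i) = 1.40×13.3 + 60.7×11.1 + 3.86×9.14 = 727.7 m²/day.
Total thickness b = 33.54 m, so K_eq = Σ(K_i·b_i)/b = 21.70 m/day.

21.7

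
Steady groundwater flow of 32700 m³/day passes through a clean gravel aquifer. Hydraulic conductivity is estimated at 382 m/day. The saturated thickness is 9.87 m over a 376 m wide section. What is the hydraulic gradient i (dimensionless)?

Cross-sectional area A = 376 × 9.87 = 3711 m².
From Q = K·A·i, i = Q / (K·A) = 32700 / (382.0 × 3711) = 0.02307.

0.0231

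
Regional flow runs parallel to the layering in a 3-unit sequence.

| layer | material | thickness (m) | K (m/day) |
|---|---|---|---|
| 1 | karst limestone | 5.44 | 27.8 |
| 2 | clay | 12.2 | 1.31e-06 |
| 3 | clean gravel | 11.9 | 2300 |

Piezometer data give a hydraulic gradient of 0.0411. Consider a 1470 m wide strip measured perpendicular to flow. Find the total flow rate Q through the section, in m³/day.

Flow is parallel to layering, so each bed carries its own Darcy discharge and the transmissivities add.
Σ(K_i·b_i) = 27.8×5.44 + 1.31e-06×12.2 + 2300×11.9 = 27521 m²/day.
Hydraulic gradient i = 0.0411.
Q = Σ(K_i·b_i) · W · i = 27521 × 1470 × 0.04110 = 1.663e+06 m³/day.

1.66e+06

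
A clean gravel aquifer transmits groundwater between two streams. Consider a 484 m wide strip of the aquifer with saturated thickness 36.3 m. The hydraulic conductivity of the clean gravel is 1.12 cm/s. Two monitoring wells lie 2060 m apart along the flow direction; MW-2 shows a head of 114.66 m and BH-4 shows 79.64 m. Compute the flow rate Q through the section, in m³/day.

Convert K: 1.12 cm/s × 864 = 967.7 m/day.
Cross-sectional area A = 484 × 36.3 = 17569 m².
Hydraulic gradient i = (114.66 − 79.64) / 2060 = 35.02 / 2060 = 0.01700.
Darcy's law: Q = K · A · i = 967.7 × 17569 × 0.01700 = 2.890e+05 m³/day.

289000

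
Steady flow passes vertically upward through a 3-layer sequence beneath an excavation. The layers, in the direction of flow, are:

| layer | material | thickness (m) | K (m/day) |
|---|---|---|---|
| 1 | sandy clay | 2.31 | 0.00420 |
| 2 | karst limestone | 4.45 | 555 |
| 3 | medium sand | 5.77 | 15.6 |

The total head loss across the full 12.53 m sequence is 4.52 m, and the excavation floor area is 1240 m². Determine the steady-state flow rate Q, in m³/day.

Flow is perpendicular to layering, so the layers act in series and the equivalent K is the thickness-weighted harmonic mean.
Total thickness L = 2.31 + 4.45 + 5.77 = 12.53 m.
Σ(b_i/K_i) = 2.31/0.00420 + 4.45/555 + 5.77/15.6 = 550.4 d.
K_eq = L / Σ(b_i/K_i) = 12.53 / 550.4 = 0.02277 m/day.
Q = K_eq · A · (Δh/L) = 0.02277 × 1240 × (4.52/12.53) = 10.18 m³/day.

10.2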